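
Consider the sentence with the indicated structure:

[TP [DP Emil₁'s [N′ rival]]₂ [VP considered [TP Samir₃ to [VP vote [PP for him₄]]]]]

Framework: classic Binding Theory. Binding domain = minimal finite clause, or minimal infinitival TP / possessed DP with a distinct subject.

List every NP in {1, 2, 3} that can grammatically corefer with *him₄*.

{1, 2}

*him* is a pronoun, so Principle B applies: it must be free in its binding domain.
Binding domain of *him₄*: the embedded TP, whose subject is Samir₃.
*Emil₁* and the pronoun do not c-command one another → neither Principle B nor Principle C is at stake; coindexation permitted.
*[Emil₁'s rival]₂* c-commands the pronoun but from outside its binding domain, and is not c-commanded by it → coindexation permitted.
*Samir₃* c-commands the pronoun within its binding domain → coindexation would violate Principle B.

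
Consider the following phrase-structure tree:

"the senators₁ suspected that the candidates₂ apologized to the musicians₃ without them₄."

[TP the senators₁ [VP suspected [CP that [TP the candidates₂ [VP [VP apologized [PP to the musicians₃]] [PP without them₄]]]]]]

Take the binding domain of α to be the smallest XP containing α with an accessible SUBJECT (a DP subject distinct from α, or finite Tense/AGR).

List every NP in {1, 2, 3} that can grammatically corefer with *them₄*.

{1, 3}

*them* is a pronoun, so Principle B applies: it must be free in its binding domain.
Binding domain of *them₄*: the embedded TP, whose subject is the candidates₂.
*the senators₁* c-commands the pronoun but from outside its binding domain, and is not c-commanded by it → coindexation permitted.
*the candidates₂* c-commands the pronoun within its binding domain → coindexation would violate Principle B.
*the musicians₃* and the pronoun do not c-command one another → neither Principle B nor Principle C is at stake; coindexation permitted.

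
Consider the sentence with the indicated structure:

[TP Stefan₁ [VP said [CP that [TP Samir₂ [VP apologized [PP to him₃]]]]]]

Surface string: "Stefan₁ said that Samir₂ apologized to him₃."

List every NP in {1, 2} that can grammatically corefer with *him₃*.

{1}

*him* is a pronoun, so Principle B applies: it must be free in its binding domain.
Binding domain of *him₃*: the embedded TP, whose subject is Samir₂.
*Stefan₁* c-commands the pronoun but from outside its binding domain, and is not c-commanded by it → coindexation permitted.
*Samir₂* c-commands the pronoun within its binding domain → coindexation would violate Principle B.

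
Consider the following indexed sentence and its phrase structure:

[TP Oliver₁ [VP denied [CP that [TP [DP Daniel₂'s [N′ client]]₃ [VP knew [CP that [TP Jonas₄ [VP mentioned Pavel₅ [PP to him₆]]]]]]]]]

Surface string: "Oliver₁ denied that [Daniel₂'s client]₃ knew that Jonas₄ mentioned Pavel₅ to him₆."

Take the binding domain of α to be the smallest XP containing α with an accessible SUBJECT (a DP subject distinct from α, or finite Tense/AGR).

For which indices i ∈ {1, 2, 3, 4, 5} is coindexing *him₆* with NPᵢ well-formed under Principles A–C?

*him* is a pronoun, so Principle B applies: it must be free in its binding domain.
Binding domain of *him₆*: the embedded TP, whose subject is Jonas₄.
*Oliver₁* c-commands the pronoun but from outside its binding domain, and is not c-commanded by it → coindexation permitted.
*Daniel₂* and the pronoun do not c-command one another → neither Principle B nor Principle C is at stake; coindexation permitted.
*[Daniel₂'s client]₃* c-commands the pronoun but from outside its binding domain, and is not c-commanded by it → coindexation permitted.
*Jonas₄* c-commands the pronoun within its binding domain → coindexation would violate Principle B.
*Pavel₅* c-commands the pronoun within its binding domain → coindexation would violate Principle B.

{1, 2, 3}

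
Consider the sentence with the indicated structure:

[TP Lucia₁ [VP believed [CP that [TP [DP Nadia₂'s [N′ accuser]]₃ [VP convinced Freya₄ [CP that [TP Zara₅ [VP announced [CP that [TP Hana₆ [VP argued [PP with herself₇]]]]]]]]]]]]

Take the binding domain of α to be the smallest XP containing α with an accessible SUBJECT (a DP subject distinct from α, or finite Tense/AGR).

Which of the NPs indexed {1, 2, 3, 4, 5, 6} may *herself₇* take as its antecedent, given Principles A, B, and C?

*herself* is an anaphor, so Principle A applies: it must be bound in its binding domain.
Binding domain of *herself₇*: the embedded TP, whose subject is Hana₆.
*Lucia₁* c-commands the anaphor but is outside its binding domain → cannot satisfy Principle A.
*Nadia₂* does not c-command the anaphor → cannot bind it.
*[Nadia₂'s accuser]₃* c-commands the anaphor but is outside its binding domain → cannot satisfy Principle A.
*Freya₄* c-commands the anaphor but is outside its binding domain → cannot satisfy Principle A.
*Zara₅* c-commands the anaphor but is outside its binding domain → cannot satisfy Principle A.
*Hana₆* c-commands the anaphor within its binding domain → licit binder.

{6}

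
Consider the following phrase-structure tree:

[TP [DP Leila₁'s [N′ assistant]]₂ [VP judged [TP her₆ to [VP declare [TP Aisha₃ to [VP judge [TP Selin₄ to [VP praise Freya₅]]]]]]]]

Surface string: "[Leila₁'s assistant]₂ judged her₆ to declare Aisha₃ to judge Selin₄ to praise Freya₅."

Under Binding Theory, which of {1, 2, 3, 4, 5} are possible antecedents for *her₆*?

*her* is a pronoun, so Principle B applies: it must be free in its binding domain.
Binding domain of *her₆*: the matrix TP, whose subject is [Leila₁'s assistant]₂.
*Leila₁* and the pronoun do not c-command one another → neither Principle B nor Principle C is at stake; coindexation permitted.
*[Leila₁'s assistant]₂* c-commands the pronoun within its binding domain → coindexation would violate Principle B.
*Aisha₃*: the pronoun c-commands this R-expression → coindexation would violate Principle C on *Aisha₃*.
*Selin₄*: the pronoun c-commands this R-expression → coindexation would violate Principle C on *Selin₄*.
*Freya₅*: the pronoun c-commands this R-expression → coindexation would violate Principle C on *Freya₅*.

{1}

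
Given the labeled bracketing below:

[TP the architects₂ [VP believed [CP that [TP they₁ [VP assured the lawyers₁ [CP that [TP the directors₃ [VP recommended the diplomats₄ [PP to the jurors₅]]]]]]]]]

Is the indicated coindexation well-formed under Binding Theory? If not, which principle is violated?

The two coindexed NPs are *they₁* and *the lawyers₁*.
*the lawyers₁* is an R-expression. Principle C requires it to be free everywhere.
*they₁* c-commands it and carries the same index.
The R-expression is bound → Principle C violation.

Principle C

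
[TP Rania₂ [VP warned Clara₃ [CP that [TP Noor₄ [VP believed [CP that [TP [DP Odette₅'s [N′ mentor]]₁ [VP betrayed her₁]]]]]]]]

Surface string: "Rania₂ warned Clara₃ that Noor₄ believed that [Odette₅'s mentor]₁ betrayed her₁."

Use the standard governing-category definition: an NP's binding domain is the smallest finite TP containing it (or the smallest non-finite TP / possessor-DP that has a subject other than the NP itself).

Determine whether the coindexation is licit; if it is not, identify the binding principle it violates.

The two coindexed NPs are *[Odette₅'s mentor]₁* and *her₁*.
*her₁* is a pronoun. Its binding domain is the embedded TP, whose subject is [Odette₅'s mentor]₁.
*[Odette₅'s mentor]₁* c-commands it within that domain and carries the same index.
The pronoun is locally bound → Principle B violation.

Principle B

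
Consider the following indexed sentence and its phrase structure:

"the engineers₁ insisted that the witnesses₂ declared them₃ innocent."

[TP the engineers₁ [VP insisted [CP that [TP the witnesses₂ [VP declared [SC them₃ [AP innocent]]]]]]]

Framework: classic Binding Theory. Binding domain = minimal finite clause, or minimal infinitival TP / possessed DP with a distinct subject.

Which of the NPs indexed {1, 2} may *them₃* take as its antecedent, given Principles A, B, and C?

{1}

*them* is a pronoun, so Principle B applies: it must be free in its binding domain.
Binding domain of *them₃*: the embedded TP, whose subject is the witnesses₂.
*the engineers₁* c-commands the pronoun but from outside its binding domain, and is not c-commanded by it → coindexation permitted.
*the witnesses₂* c-commands the pronoun within its binding domain → coindexation would violate Principle B.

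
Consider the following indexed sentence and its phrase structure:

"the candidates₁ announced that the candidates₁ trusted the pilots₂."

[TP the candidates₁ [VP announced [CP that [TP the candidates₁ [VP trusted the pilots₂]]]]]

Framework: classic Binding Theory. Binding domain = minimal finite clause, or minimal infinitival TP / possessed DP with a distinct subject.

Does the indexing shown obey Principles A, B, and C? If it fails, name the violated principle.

The two coindexed NPs are *the candidates₁* (the lower occurrence) and *the candidates₁* (the higher occurrence).
*the candidates₁* (the lower occurrence) is an R-expression. Principle C requires it to be free everywhere.
*the candidates₁* (the higher occurrence) c-commands it and carries the same index.
The R-expression is bound → Principle C violation.

Principle C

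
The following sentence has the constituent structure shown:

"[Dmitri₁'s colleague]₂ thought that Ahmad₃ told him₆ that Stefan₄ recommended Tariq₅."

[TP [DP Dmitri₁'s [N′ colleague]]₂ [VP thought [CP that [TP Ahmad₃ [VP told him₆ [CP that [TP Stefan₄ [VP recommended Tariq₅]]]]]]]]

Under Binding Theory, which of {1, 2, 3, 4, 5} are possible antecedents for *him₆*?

{1, 2}

*him* is a pronoun, so Principle B applies: it must be free in its binding domain.
Binding domain of *him₆*: the embedded TP, whose subject is Ahmad₃.
*Dmitri₁* and the pronoun do not c-command one another → neither Principle B nor Principle C is at stake; coindexation permitted.
*[Dmitri₁'s colleague]₂* c-commands the pronoun but from outside its binding domain, and is not c-commanded by it → coindexation permitted.
*Ahmad₃* c-commands the pronoun within its binding domain → coindexation would violate Principle B.
*Stefan₄*: the pronoun c-commands this R-expression → coindexation would violate Principle C on *Stefan₄*.
*Tariq₅*: the pronoun c-commands this R-expression → coindexation would violate Principle C on *Tariq₅*.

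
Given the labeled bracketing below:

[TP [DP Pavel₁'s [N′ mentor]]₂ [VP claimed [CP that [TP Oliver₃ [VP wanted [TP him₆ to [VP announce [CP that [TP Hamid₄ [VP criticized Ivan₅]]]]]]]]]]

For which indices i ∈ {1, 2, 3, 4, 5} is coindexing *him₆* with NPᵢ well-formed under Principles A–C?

*him* is a pronoun, so Principle B applies: it must be free in its binding domain.
Binding domain of *him₆*: the embedded TP, whose subject is Oliver₃.
*Pavel₁* and the pronoun do not c-command one another → neither Principle B nor Principle C is at stake; coindexation permitted.
*[Pavel₁'s mentor]₂* c-commands the pronoun but from outside its binding domain, and is not c-commanded by it → coindexation permitted.
*Oliver₃* c-commands the pronoun within its binding domain → coindexation would violate Principle B.
*Hamid₄*: the pronoun c-commands this R-expression → coindexation would violate Principle C on *Hamid₄*.
*Ivan₅*: the pronoun c-commands this R-expression → coindexation would violate Principle C on *Ivan₅*.

{1, 2}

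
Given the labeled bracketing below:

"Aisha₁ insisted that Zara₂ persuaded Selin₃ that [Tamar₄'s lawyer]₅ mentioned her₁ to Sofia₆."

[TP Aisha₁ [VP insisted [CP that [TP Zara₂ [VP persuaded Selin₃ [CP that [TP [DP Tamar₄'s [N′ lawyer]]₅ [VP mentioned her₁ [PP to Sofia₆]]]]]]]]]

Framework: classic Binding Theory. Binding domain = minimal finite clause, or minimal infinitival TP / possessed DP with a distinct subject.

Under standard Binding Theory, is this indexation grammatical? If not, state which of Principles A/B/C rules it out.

The two coindexed NPs are *Aisha₁* and *her₁*.
*her₁* is a pronoun; its binding domain is the embedded TP, whose subject is [Tamar₄'s lawyer]₅. Within that domain it is c-commanded only by *[Tamar₄'s lawyer]₅*, which carries a different index — the pronoun is free locally, so Principle B holds.
*Aisha₁* is an R-expression; *her₁* does not c-command it, and no other NP shares its index, so Principle C is satisfied.
All principles are respected.

grammatical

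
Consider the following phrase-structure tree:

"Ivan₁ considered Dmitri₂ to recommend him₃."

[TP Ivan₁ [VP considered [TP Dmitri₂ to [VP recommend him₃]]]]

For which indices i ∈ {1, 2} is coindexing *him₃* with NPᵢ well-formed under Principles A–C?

*him* is a pronoun, so Principle B applies: it must be free in its binding domain.
Binding domain of *him₃*: the embedded TP, whose subject is Dmitri₂.
*Ivan₁* c-commands the pronoun but from outside its binding domain, and is not c-commanded by it → coindexation permitted.
*Dmitri₂* c-commands the pronoun within its binding domain → coindexation would violate Principle B.

{1}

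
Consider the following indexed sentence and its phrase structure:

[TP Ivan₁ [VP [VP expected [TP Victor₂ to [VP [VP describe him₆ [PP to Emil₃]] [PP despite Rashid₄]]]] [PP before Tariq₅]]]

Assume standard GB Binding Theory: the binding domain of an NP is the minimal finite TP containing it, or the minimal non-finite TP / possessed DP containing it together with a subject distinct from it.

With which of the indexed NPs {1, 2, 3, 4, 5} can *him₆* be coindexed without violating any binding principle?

*him* is a pronoun, so Principle B applies: it must be free in its binding domain.
Binding domain of *him₆*: the embedded TP, whose subject is Victor₂.
*Ivan₁* c-commands the pronoun but from outside its binding domain, and is not c-commanded by it → coindexation permitted.
*Victor₂* c-commands the pronoun within its binding domain → coindexation would violate Principle B.
*Emil₃*: the pronoun c-commands this R-expression → coindexation would violate Principle C on *Emil₃*.
*Rashid₄* and the pronoun do not c-command one another → neither Principle B nor Principle C is at stake; coindexation permitted.
*Tariq₅* and the pronoun do not c-command one another → neither Principle B nor Principle C is at stake; coindexation permitted.

{1, 4, 5}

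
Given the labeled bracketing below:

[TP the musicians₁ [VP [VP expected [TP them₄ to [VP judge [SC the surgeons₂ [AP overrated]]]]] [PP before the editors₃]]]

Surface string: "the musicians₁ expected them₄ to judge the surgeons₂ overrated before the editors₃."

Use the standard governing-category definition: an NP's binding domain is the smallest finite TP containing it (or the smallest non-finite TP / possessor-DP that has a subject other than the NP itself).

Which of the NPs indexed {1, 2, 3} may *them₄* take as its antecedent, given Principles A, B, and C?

*them* is a pronoun, so Principle B applies: it must be free in its binding domain.
Binding domain of *them₄*: the matrix TP, whose subject is the musicians₁.
*the musicians₁* c-commands the pronoun within its binding domain → coindexation would violate Principle B.
*the surgeons₂*: the pronoun c-commands this R-expression → coindexation would violate Principle C on *the surgeons₂*.
*the editors₃* and the pronoun do not c-command one another → neither Principle B nor Principle C is at stake; coindexation permitted.

{3}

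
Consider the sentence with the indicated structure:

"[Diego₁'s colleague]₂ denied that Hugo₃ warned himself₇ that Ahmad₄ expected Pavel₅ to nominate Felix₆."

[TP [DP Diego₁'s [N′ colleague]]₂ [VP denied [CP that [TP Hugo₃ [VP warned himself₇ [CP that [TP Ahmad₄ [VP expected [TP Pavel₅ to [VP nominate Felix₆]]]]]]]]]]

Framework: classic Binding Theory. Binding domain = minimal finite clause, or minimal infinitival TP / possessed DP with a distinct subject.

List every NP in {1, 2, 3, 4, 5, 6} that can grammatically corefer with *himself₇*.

*himself* is an anaphor, so Principle A applies: it must be bound in its binding domain.
Binding domain of *himself₇*: the embedded TP, whose subject is Hugo₃.
*Diego₁* does not c-command the anaphor → cannot bind it.
*[Diego₁'s colleague]₂* c-commands the anaphor but is outside its binding domain → cannot satisfy Principle A.
*Hugo₃* c-commands the anaphor within its binding domain → licit binder.
*Ahmad₄* does not c-command the anaphor → cannot bind it.
*Pavel₅* does not c-command the anaphor → cannot bind it.
*Felix₆* does not c-command the anaphor → cannot bind it.

{3}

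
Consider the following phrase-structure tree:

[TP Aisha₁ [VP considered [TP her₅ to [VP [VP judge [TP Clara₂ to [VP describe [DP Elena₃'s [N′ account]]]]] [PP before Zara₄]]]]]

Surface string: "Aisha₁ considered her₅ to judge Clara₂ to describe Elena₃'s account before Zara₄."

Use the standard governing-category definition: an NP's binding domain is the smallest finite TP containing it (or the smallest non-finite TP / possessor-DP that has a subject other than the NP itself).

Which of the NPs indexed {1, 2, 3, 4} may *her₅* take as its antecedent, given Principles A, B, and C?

*her* is a pronoun, so Principle B applies: it must be free in its binding domain.
Binding domain of *her₅*: the matrix TP, whose subject is Aisha₁.
*Aisha₁* c-commands the pronoun within its binding domain → coindexation would violate Principle B.
*Clara₂*: the pronoun c-commands this R-expression → coindexation would violate Principle C on *Clara₂*.
*Elena₃*: the pronoun c-commands this R-expression → coindexation would violate Principle C on *Elena₃*.
*Zara₄*: the pronoun c-commands this R-expression → coindexation would violate Principle C on *Zara₄*.

none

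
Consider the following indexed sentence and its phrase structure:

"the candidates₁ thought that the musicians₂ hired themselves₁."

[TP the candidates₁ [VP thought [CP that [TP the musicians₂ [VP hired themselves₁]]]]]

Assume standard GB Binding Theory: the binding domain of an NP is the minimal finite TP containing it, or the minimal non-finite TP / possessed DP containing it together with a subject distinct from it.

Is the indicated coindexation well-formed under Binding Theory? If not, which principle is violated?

The two coindexed NPs are *the candidates₁* and *themselves₁*.
*themselves₁* is an anaphor. Principle A requires it to be bound within its binding domain — the embedded TP, whose subject is the musicians₂.
Within that domain it is c-commanded by *the musicians₂*, which does not share its index.
*the candidates₁* does c-command the anaphor, but from outside its binding domain.
The anaphor is unbound in its domain → Principle A violation.

Principle A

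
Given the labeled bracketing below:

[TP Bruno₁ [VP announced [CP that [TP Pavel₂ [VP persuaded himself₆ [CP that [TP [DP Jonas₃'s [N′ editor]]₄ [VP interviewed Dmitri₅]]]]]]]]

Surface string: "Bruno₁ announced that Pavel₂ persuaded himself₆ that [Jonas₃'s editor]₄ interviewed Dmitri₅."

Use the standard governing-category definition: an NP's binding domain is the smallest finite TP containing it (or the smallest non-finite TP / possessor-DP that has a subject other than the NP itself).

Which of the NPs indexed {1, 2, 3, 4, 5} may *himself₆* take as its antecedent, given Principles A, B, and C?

*himself* is an anaphor, so Principle A applies: it must be bound in its binding domain.
Binding domain of *himself₆*: the embedded TP, whose subject is Pavel₂.
*Bruno₁* c-commands the anaphor but is outside its binding domain → cannot satisfy Principle A.
*Pavel₂* c-commands the anaphor within its binding domain → licit binder.
*Jonas₃* does not c-command the anaphor → cannot bind it.
*[Jonas₃'s editor]₄* does not c-command the anaphor → cannot bind it.
*Dmitri₅* does not c-command the anaphor → cannot bind it.

{2}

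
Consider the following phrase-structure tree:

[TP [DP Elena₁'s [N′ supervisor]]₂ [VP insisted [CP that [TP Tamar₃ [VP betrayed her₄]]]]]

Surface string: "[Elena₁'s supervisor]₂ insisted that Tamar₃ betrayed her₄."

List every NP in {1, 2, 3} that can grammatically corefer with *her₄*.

*her* is a pronoun, so Principle B applies: it must be free in its binding domain.
Binding domain of *her₄*: the embedded TP, whose subject is Tamar₃.
*Elena₁* and the pronoun do not c-command one another → neither Principle B nor Principle C is at stake; coindexation permitted.
*[Elena₁'s supervisor]₂* c-commands the pronoun but from outside its binding domain, and is not c-commanded by it → coindexation permitted.
*Tamar₃* c-commands the pronoun within its binding domain → coindexation would violate Principle B.

{1, 2}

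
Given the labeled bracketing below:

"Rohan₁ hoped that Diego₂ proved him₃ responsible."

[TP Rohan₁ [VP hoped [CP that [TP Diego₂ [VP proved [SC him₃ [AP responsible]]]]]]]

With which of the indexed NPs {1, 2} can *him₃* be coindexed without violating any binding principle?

*him* is a pronoun, so Principle B applies: it must be free in its binding domain.
Binding domain of *him₃*: the embedded TP, whose subject is Diego₂.
*Rohan₁* c-commands the pronoun but from outside its binding domain, and is not c-commanded by it → coindexation permitted.
*Diego₂* c-commands the pronoun within its binding domain → coindexation would violate Principle B.

{1}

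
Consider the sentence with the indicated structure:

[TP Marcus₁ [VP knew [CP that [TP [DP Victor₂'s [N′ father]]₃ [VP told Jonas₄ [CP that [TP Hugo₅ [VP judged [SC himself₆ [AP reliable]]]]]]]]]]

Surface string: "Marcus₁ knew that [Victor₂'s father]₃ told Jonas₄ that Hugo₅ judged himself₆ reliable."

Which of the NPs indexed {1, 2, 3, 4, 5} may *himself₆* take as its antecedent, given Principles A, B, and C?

*himself* is an anaphor, so Principle A applies: it must be bound in its binding domain.
Binding domain of *himself₆*: the embedded TP, whose subject is Hugo₅.
*Marcus₁* c-commands the anaphor but is outside its binding domain → cannot satisfy Principle A.
*Victor₂* does not c-command the anaphor → cannot bind it.
*[Victor₂'s father]₃* c-commands the anaphor but is outside its binding domain → cannot satisfy Principle A.
*Jonas₄* c-commands the anaphor but is outside its binding domain → cannot satisfy Principle A.
*Hugo₅* c-commands the anaphor within its binding domain → licit binder.

{5}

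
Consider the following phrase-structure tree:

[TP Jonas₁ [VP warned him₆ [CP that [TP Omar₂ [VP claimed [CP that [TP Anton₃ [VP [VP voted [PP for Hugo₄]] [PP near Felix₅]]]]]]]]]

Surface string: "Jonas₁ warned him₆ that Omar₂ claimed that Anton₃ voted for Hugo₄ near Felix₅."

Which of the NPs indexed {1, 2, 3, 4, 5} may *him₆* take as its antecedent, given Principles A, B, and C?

*him* is a pronoun, so Principle B applies: it must be free in its binding domain.
Binding domain of *him₆*: the matrix TP, whose subject is Jonas₁.
*Jonas₁* c-commands the pronoun within its binding domain → coindexation would violate Principle B.
*Omar₂*: the pronoun c-commands this R-expression → coindexation would violate Principle C on *Omar₂*.
*Anton₃*: the pronoun c-commands this R-expression → coindexation would violate Principle C on *Anton₃*.
*Hugo₄*: the pronoun c-commands this R-expression → coindexation would violate Principle C on *Hugo₄*.
*Felix₅*: the pronoun c-commands this R-expression → coindexation would violate Principle C on *Felix₅*.

none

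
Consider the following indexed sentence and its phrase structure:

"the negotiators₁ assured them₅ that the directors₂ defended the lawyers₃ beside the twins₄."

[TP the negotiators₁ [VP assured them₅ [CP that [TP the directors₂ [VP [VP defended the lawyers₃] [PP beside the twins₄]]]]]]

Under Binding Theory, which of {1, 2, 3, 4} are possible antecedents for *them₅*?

*them* is a pronoun, so Principle B applies: it must be free in its binding domain.
Binding domain of *them₅*: the matrix TP, whose subject is the negotiators₁.
*the negotiators₁* c-commands the pronoun within its binding domain → coindexation would violate Principle B.
*the directors₂*: the pronoun c-commands this R-expression → coindexation would violate Principle C on *the directors₂*.
*the lawyers₃*: the pronoun c-commands this R-expression → coindexation would violate Principle C on *the lawyers₃*.
*the twins₄*: the pronoun c-commands this R-expression → coindexation would violate Principle C on *the twins₄*.

none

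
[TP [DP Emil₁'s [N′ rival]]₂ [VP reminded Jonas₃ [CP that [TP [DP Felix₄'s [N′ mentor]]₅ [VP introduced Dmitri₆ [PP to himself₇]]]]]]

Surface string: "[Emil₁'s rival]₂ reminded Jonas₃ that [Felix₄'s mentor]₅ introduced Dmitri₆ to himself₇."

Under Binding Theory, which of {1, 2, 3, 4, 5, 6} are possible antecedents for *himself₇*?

{5, 6}

*himself* is an anaphor, so Principle A applies: it must be bound in its binding domain.
Binding domain of *himself₇*: the embedded TP, whose subject is [Felix₄'s mentor]₅.
*Emil₁* does not c-command the anaphor → cannot bind it.
*[Emil₁'s rival]₂* c-commands the anaphor but is outside its binding domain → cannot satisfy Principle A.
*Jonas₃* c-commands the anaphor but is outside its binding domain → cannot satisfy Principle A.
*Felix₄* does not c-command the anaphor → cannot bind it.
*[Felix₄'s mentor]₅* c-commands the anaphor within its binding domain → licit binder.
*Dmitri₆* c-commands the anaphor within its binding domain → licit binder.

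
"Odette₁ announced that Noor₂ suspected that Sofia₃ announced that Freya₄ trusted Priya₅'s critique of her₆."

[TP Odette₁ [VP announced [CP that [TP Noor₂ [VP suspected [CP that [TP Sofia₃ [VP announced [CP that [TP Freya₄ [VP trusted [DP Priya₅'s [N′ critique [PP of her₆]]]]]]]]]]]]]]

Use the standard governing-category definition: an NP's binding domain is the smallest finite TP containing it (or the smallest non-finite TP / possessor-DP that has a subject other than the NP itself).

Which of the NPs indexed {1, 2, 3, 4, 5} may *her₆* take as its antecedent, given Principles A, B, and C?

{1, 2, 3, 4}

*her* is a pronoun, so Principle B applies: it must be free in its binding domain.
Binding domain of *her₆*: the possessed DP, whose subject is Priya₅.
*Odette₁* c-commands the pronoun but from outside its binding domain, and is not c-commanded by it → coindexation permitted.
*Noor₂* c-commands the pronoun but from outside its binding domain, and is not c-commanded by it → coindexation permitted.
*Sofia₃* c-commands the pronoun but from outside its binding domain, and is not c-commanded by it → coindexation permitted.
*Freya₄* c-commands the pronoun but from outside its binding domain, and is not c-commanded by it → coindexation permitted.
*Priya₅* c-commands the pronoun within its binding domain → coindexation would violate Principle B.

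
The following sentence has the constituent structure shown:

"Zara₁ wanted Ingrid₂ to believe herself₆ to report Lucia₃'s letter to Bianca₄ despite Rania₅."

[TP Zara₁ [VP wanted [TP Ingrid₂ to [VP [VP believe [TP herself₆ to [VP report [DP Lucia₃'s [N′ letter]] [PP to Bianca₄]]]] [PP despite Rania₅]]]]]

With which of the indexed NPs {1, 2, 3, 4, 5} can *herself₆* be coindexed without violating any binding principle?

*herself* is an anaphor, so Principle A applies: it must be bound in its binding domain.
Binding domain of *herself₆*: the embedded TP, whose subject is Ingrid₂.
*Zara₁* c-commands the anaphor but is outside its binding domain → cannot satisfy Principle A.
*Ingrid₂* c-commands the anaphor within its binding domain → licit binder.
*Lucia₃* does not c-command the anaphor → cannot bind it.
*Bianca₄* does not c-command the anaphor → cannot bind it.
*Rania₅* does not c-command the anaphor → cannot bind it.

{2}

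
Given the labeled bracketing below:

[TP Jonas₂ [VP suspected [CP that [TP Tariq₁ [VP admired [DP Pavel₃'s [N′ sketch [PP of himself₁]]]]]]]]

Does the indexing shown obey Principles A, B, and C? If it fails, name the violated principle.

Principle A

The two coindexed NPs are *Tariq₁* and *himself₁*.
*himself₁* is an anaphor. Principle A requires it to be bound within its binding domain — the possessed DP, whose subject is Pavel₃.
Within that domain it is c-commanded by *Pavel₃*, which does not share its index.
*Tariq₁* does c-command the anaphor, but from outside its binding domain.
The anaphor is unbound in its domain → Principle A violation.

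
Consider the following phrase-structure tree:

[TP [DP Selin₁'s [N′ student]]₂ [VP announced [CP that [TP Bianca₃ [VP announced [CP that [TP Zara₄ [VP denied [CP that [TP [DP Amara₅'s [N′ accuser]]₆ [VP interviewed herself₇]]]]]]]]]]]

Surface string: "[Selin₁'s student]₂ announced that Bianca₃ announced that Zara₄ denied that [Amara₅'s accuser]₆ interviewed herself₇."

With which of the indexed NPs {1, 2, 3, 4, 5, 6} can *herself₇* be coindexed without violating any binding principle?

{6}

*herself* is an anaphor, so Principle A applies: it must be bound in its binding domain.
Binding domain of *herself₇*: the embedded TP, whose subject is [Amara₅'s accuser]₆.
*Selin₁* does not c-command the anaphor → cannot bind it.
*[Selin₁'s student]₂* c-commands the anaphor but is outside its binding domain → cannot satisfy Principle A.
*Bianca₃* c-commands the anaphor but is outside its binding domain → cannot satisfy Principle A.
*Zara₄* c-commands the anaphor but is outside its binding domain → cannot satisfy Principle A.
*Amara₅* does not c-command the anaphor → cannot bind it.
*[Amara₅'s accuser]₆* c-commands the anaphor within its binding domain → licit binder.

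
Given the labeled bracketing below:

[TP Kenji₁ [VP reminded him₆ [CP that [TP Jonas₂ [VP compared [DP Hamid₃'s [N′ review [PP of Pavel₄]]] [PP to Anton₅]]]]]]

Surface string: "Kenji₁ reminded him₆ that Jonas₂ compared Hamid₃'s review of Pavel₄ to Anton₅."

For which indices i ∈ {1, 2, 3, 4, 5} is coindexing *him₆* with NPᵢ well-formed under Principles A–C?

*him* is a pronoun, so Principle B applies: it must be free in its binding domain.
Binding domain of *him₆*: the matrix TP, whose subject is Kenji₁.
*Kenji₁* c-commands the pronoun within its binding domain → coindexation would violate Principle B.
*Jonas₂*: the pronoun c-commands this R-expression → coindexation would violate Principle C on *Jonas₂*.
*Hamid₃*: the pronoun c-commands this R-expression → coindexation would violate Principle C on *Hamid₃*.
*Pavel₄*: the pronoun c-commands this R-expression → coindexation would violate Principle C on *Pavel₄*.
*Anton₅*: the pronoun c-commands this R-expression → coindexation would violate Principle C on *Anton₅*.

none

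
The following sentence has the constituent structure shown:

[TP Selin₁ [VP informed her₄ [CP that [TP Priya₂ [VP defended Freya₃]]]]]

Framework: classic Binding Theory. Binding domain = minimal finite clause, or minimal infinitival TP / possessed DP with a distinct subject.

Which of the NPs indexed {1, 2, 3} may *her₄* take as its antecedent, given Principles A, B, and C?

none

*her* is a pronoun, so Principle B applies: it must be free in its binding domain.
Binding domain of *her₄*: the matrix TP, whose subject is Selin₁.
*Selin₁* c-commands the pronoun within its binding domain → coindexation would violate Principle B.
*Priya₂*: the pronoun c-commands this R-expression → coindexation would violate Principle C on *Priya₂*.
*Freya₃*: the pronoun c-commands this R-expression → coindexation would violate Principle C on *Freya₃*.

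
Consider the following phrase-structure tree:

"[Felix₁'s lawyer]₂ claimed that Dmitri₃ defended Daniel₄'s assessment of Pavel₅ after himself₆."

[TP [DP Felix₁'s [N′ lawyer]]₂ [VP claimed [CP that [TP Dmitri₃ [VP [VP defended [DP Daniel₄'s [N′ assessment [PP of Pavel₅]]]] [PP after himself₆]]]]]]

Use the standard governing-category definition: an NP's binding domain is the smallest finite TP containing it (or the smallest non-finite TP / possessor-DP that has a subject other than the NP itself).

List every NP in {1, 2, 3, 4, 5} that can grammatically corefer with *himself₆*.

*himself* is an anaphor, so Principle A applies: it must be bound in its binding domain.
Binding domain of *himself₆*: the embedded TP, whose subject is Dmitri₃.
*Felix₁* does not c-command the anaphor → cannot bind it.
*[Felix₁'s lawyer]₂* c-commands the anaphor but is outside its binding domain → cannot satisfy Principle A.
*Dmitri₃* c-commands the anaphor within its binding domain → licit binder.
*Daniel₄* does not c-command the anaphor → cannot bind it.
*Pavel₅* does not c-command the anaphor → cannot bind it.

{3}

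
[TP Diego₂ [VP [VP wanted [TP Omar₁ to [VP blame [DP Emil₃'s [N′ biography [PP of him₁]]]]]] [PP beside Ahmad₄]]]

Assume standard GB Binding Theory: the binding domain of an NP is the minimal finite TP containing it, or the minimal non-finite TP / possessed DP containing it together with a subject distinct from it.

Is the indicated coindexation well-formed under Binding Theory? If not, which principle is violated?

grammatical

The two coindexed NPs are *Omar₁* and *him₁*.
*him₁* is a pronoun; its binding domain is the possessed DP, whose subject is Emil₃. Within that domain it is c-commanded only by *Emil₃*, which carries a different index — the pronoun is free locally, so Principle B holds.
*Omar₁* is an R-expression; *him₁* does not c-command it, and no other NP shares its index, so Principle C is satisfied.
All principles are respected.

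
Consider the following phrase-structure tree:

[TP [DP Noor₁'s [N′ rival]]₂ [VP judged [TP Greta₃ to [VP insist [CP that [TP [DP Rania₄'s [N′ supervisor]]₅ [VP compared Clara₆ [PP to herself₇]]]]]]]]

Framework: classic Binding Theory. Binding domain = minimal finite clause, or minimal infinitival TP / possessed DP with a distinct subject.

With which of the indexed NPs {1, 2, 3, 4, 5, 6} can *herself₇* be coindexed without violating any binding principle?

{5, 6}

*herself* is an anaphor, so Principle A applies: it must be bound in its binding domain.
Binding domain of *herself₇*: the embedded TP, whose subject is [Rania₄'s supervisor]₅.
*Noor₁* does not c-command the anaphor → cannot bind it.
*[Noor₁'s rival]₂* c-commands the anaphor but is outside its binding domain → cannot satisfy Principle A.
*Greta₃* c-commands the anaphor but is outside its binding domain → cannot satisfy Principle A.
*Rania₄* does not c-command the anaphor → cannot bind it.
*[Rania₄'s supervisor]₅* c-commands the anaphor within its binding domain → licit binder.
*Clara₆* c-commands the anaphor within its binding domain → licit binder.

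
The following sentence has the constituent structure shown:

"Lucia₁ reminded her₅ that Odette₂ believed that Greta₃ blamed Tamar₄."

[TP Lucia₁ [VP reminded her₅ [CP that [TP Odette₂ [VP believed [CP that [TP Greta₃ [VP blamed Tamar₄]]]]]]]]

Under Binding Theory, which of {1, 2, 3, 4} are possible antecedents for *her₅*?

*her* is a pronoun, so Principle B applies: it must be free in its binding domain.
Binding domain of *her₅*: the matrix TP, whose subject is Lucia₁.
*Lucia₁* c-commands the pronoun within its binding domain → coindexation would violate Principle B.
*Odette₂*: the pronoun c-commands this R-expression → coindexation would violate Principle C on *Odette₂*.
*Greta₃*: the pronoun c-commands this R-expression → coindexation would violate Principle C on *Greta₃*.
*Tamar₄*: the pronoun c-commands this R-expression → coindexation would violate Principle C on *Tamar₄*.

none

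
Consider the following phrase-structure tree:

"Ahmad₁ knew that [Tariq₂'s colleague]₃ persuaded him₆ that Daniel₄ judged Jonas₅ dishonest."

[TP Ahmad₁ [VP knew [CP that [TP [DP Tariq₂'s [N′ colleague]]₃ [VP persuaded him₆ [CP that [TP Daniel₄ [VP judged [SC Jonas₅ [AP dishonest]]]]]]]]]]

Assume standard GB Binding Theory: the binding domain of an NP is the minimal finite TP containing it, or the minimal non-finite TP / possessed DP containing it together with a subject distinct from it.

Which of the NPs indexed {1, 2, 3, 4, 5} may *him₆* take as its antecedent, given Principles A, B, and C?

{1, 2}

*him* is a pronoun, so Principle B applies: it must be free in its binding domain.
Binding domain of *him₆*: the embedded TP, whose subject is [Tariq₂'s colleague]₃.
*Ahmad₁* c-commands the pronoun but from outside its binding domain, and is not c-commanded by it → coindexation permitted.
*Tariq₂* and the pronoun do not c-command one another → neither Principle B nor Principle C is at stake; coindexation permitted.
*[Tariq₂'s colleague]₃* c-commands the pronoun within its binding domain → coindexation would violate Principle B.
*Daniel₄*: the pronoun c-commands this R-expression → coindexation would violate Principle C on *Daniel₄*.
*Jonas₅*: the pronoun c-commands this R-expression → coindexation would violate Principle C on *Jonas₅*.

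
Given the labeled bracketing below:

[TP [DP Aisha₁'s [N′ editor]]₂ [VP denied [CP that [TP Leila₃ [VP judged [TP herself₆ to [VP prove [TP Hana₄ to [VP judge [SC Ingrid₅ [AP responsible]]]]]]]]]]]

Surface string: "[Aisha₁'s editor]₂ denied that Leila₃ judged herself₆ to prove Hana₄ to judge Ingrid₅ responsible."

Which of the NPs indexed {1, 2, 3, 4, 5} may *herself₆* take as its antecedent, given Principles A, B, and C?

*herself* is an anaphor, so Principle A applies: it must be bound in its binding domain.
Binding domain of *herself₆*: the embedded TP, whose subject is Leila₃.
*Aisha₁* does not c-command the anaphor → cannot bind it.
*[Aisha₁'s editor]₂* c-commands the anaphor but is outside its binding domain → cannot satisfy Principle A.
*Leila₃* c-commands the anaphor within its binding domain → licit binder.
*Hana₄* does not c-command the anaphor → cannot bind it.
*Ingrid₅* does not c-command the anaphor → cannot bind it.

{3}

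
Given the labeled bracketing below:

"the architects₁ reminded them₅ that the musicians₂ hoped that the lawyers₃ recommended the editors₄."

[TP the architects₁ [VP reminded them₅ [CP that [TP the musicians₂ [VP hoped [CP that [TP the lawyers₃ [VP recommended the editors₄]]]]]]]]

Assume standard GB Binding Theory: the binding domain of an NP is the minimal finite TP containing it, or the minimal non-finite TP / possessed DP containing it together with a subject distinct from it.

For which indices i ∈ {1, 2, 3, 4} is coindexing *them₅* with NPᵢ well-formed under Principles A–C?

*them* is a pronoun, so Principle B applies: it must be free in its binding domain.
Binding domain of *them₅*: the matrix TP, whose subject is the architects₁.
*the architects₁* c-commands the pronoun within its binding domain → coindexation would violate Principle B.
*the musicians₂*: the pronoun c-commands this R-expression → coindexation would violate Principle C on *the musicians₂*.
*the lawyers₃*: the pronoun c-commands this R-expression → coindexation would violate Principle C on *the lawyers₃*.
*the editors₄*: the pronoun c-commands this R-expression → coindexation would violate Principle C on *the editors₄*.

none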